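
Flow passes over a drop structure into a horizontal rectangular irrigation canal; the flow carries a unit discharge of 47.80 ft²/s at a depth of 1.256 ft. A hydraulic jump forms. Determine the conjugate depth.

V₁ = q/y₁ = 47.80/1.256 = 38.06 ft/s. Fr₁ = V₁/√(g·y₁) = 38.06/√(32.2×1.256) = 5.984.
By Bélanger, y₂/y₁ = ½[√(1 + 8Fr₁²) − 1] = ½[√287.50 − 1] = 7.978.
y₂ = 7.978 × 1.256 = 10.02 ft.

y₂ = 10.02 ft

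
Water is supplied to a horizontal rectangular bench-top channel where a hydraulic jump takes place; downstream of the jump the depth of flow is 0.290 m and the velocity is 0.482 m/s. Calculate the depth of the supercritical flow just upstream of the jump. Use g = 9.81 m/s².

Fr₂ = V₂/√(g·y₂) = 0.482/√(9.81×0.290) = 0.286.
Applying the sequent-depth relation in reverse, y₁/y₂ = ½[√(1 + 8Fr₂²) − 1] = ½[√1.653 − 1] = 0.143.
y₁ = 0.143 × 0.290 = 0.0414 m.

y₁ = 0.0414 m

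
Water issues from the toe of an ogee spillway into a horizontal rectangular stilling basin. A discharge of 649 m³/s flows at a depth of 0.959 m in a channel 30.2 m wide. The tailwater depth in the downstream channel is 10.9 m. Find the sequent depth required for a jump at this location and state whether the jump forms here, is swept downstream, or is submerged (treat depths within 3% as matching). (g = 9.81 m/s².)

y₂ = 9.44 m; the jump is submerged

q = Q/b = 649/30.2 = 21.5 m²/s; V₁ = q/y₁ = 22.4 m/s. Fr₁ = V₁/√(g·y₁) = 7.31.
From the momentum equation for a rectangular channel, y₂/y₁ = ½[√(1 + 8Fr₁²) − 1] = ½[√428.0 − 1] = 9.84.
y₂ = 9.84 × 0.959 = 9.44 m.
Tailwater y_tw = 10.9 m: y_tw > y₂, so the jump is submerged.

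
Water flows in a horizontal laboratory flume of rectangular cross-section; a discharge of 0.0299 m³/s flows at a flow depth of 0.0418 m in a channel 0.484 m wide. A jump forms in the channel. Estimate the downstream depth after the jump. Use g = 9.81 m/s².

y₂ = 0.117 m

q = Q/b = 0.0299/0.484 = 0.0618 m²/s; V₁ = q/y₁ = 1.48 m/s. Fr₁ = V₁/√(g·y₁) = 2.31.
From the momentum equation for a rectangular channel, y₂/y₁ = ½[√(1 + 8Fr₁²) − 1] = ½[√43.61 − 1] = 2.80.
y₂ = 2.80 × 0.0418 = 0.117 m.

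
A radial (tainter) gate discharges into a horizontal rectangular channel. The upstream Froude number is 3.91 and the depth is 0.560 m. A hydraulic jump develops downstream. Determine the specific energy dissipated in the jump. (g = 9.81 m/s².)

ΔE = 1.84 m

Fr₁ = 3.91 (given).
By Bélanger, y₂/y₁ = ½[√(1 + 8Fr₁²) − 1] = ½[√123.3 − 1] = 5.05.
y₂ = 5.05 × 0.560 = 2.83 m.
Head loss: ΔE = (y₂ − y₁)³/(4y₁y₂) = (2.83 − 0.560)³/(4×0.560×2.83) = 11.7/6.34 = 1.84 m.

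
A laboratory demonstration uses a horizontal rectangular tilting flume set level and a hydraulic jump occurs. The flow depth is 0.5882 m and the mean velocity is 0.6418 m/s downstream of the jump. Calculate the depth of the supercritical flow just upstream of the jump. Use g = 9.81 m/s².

y₁ = 0.07453 m

Fr₂ = V₂/√(g·y₂) = 0.6418/√(9.81×0.5882) = 0.2672.
Since the conjugate-depth ratio holds either way, y₁/y₂ = ½[√(1 + 8Fr₂²) − 1] = ½[√1.5711 − 1] = 0.1267.
y₁ = 0.1267 × 0.5882 = 0.07453 m.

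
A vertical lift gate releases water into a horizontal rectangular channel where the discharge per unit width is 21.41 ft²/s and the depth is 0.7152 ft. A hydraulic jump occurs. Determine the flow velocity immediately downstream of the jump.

V₂ = 3.591 ft/s

V₁ = q/y₁ = 21.41/0.7152 = 29.94 ft/s. Fr₁ = V₁/√(g·y₁) = 29.94/√(32.2×0.7152) = 6.238.
Conjugate-depth relation: y₂/y₁ = ½[√(1 + 8Fr₁²) − 1] = ½[√312.30 − 1] = 8.336.
y₂ = 8.336 × 0.7152 = 5.962 ft.
V₂ = q/y₂ = 21.41/5.962 = 3.591 ft/s.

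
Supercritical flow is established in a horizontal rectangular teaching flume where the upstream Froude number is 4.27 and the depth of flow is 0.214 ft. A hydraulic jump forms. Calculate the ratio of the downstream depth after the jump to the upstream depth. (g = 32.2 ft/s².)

y₂/y₁ = 5.56

Fr₁ = 4.27 (given).
Bélanger equation: y₂/y₁ = ½[√(1 + 8Fr₁²) − 1] = ½[√146.9 − 1] = 5.56.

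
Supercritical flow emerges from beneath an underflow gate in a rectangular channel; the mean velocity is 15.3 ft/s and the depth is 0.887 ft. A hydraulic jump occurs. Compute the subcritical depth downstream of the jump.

Fr₁ = V₁/√(g·y₁) = 15.3/√(32.2×0.887) = 2.86.
From the momentum equation for a rectangular channel, y₂/y₁ = ½[√(1 + 8Fr₁²) − 1] = ½[√66.57 − 1] = 3.58.
y₂ = 3.58 × 0.887 = 3.17 ft.

y₂ = 3.17 ft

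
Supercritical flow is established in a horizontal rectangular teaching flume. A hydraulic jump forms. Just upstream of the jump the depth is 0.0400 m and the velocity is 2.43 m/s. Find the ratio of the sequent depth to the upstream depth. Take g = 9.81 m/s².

y₂/y₁ = 5.01

Fr₁ = V₁/√(g·y₁) = 2.43/√(9.81×0.0400) = 3.88.
Bélanger equation: y₂/y₁ = ½[√(1 + 8Fr₁²) − 1] = ½[√121.4 − 1] = 5.01.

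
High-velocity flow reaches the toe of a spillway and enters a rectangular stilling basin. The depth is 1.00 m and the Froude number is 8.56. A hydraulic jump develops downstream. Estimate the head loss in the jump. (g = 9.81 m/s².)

Fr₁ = 8.56 (given).
Conjugate-depth relation: y₂/y₁ = ½[√(1 + 8Fr₁²) − 1] = ½[√587.2 − 1] = 11.6.
y₂ = 11.6 × 1.00 = 11.6 m.
V₁ = Fr₁·√(g·y₁) = 8.56×√(9.81×1.00) = 26.8 m/s; q = V₁·y₁ = 26.8 m²/s. V₂ = q/y₂ = 26.8/11.6 = 2.31 m/s. E₁ = y₁ + V₁²/2g = 37.6 m; E₂ = y₂ + V₂²/2g = 11.9 m. ΔE = E₁ − E₂ = 25.7 m.

ΔE = 25.7 m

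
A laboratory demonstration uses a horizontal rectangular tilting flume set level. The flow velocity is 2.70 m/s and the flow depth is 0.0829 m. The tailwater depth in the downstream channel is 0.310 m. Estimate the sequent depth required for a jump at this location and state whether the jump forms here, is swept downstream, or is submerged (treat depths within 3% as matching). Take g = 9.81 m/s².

Fr₁ = V₁/√(g·y₁) = 2.70/√(9.81×0.0829) = 2.99.
Sequent-depth ratio: y₂/y₁ = ½[√(1 + 8Fr₁²) − 1] = ½[√72.71 − 1] = 3.76.
y₂ = 3.76 × 0.0829 = 0.312 m.
Tailwater y_tw = 0.310 m: y_tw ≈ y₂, so the jump forms here.

y₂ = 0.312 m; the jump forms here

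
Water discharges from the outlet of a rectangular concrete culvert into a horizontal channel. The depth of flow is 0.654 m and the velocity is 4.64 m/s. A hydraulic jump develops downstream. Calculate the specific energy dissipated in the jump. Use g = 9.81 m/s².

Fr₁ = V₁/√(g·y₁) = 4.64/√(9.81×0.654) = 1.83.
Sequent-depth ratio: y₂/y₁ = ½[√(1 + 8Fr₁²) − 1] = ½[√27.85 − 1] = 2.14.
y₂ = 2.14 × 0.654 = 1.40 m.
q = V₁·y₁ = 4.64 × 0.654 = 3.03 m²/s. V₂ = q/y₂ = 3.03/1.40 = 2.17 m/s. E₁ = y₁ + V₁²/2g = 1.75 m; E₂ = y₂ + V₂²/2g = 1.64 m. ΔE = E₁ − E₂ = 0.113 m.

ΔE = 0.113 m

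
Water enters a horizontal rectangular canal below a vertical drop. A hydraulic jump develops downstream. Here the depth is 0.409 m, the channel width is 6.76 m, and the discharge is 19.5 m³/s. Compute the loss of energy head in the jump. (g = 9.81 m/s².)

ΔE = 0.977 m

q = Q/b = 19.5/6.76 = 2.88 m²/s; V₁ = q/y₁ = 7.05 m/s. Fr₁ = V₁/√(g·y₁) = 3.52.
Bélanger equation: y₂/y₁ = ½[√(1 + 8Fr₁²) − 1] = ½[√100.2 − 1] = 4.50.
y₂ = 4.50 × 0.409 = 1.84 m.
V₂ = q/y₂ = 2.88/1.84 = 1.57 m/s. E₁ = y₁ + V₁²/2g = 2.94 m; E₂ = y₂ + V₂²/2g = 1.97 m. ΔE = E₁ − E₂ = 0.977 m.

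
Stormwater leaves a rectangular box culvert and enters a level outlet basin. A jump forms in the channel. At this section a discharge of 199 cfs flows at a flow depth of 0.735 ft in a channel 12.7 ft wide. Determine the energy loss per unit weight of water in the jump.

q = Q/b = 199/12.7 = 15.7 ft²/s; V₁ = q/y₁ = 21.3 ft/s. Fr₁ = V₁/√(g·y₁) = 4.38.
From the momentum equation for a rectangular channel, y₂/y₁ = ½[√(1 + 8Fr₁²) − 1] = ½[√154.6 − 1] = 5.72.
y₂ = 5.72 × 0.735 = 4.20 ft.
Head loss: ΔE = (y₂ − y₁)³/(4y₁y₂) = (4.20 − 0.735)³/(4×0.735×4.20) = 41.7/12.4 = 3.37 ft.

ΔE = 3.37 ft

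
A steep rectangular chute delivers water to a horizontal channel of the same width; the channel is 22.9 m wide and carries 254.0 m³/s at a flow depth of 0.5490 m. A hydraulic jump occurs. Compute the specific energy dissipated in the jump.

ΔE = 14.71 m

q = Q/b = 254.0/22.9 = 11.09 m²/s; V₁ = q/y₁ = 20.20 m/s. Fr₁ = V₁/√(g·y₁) = 8.706.
Sequent-depth ratio: y₂/y₁ = ½[√(1 + 8Fr₁²) − 1] = ½[√607.32 − 1] = 11.82.
y₂ = 11.82 × 0.5490 = 6.490 m.
V₂ = q/y₂ = 11.09/6.490 = 1.709 m/s. E₁ = y₁ + V₁²/2g = 21.35 m; E₂ = y₂ + V₂²/2g = 6.639 m. ΔE = E₁ − E₂ = 14.71 m.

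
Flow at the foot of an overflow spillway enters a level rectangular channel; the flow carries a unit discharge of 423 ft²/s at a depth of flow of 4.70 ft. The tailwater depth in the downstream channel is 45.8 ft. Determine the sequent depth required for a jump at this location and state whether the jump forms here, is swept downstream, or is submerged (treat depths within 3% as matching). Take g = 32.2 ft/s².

y₂ = 46.3 ft; the jump forms here

V₁ = q/y₁ = 423/4.70 = 90.0 ft/s. Fr₁ = V₁/√(g·y₁) = 90.0/√(32.2×4.70) = 7.32.
Conjugate-depth relation: y₂/y₁ = ½[√(1 + 8Fr₁²) − 1] = ½[√429.2 − 1] = 9.86.
y₂ = 9.86 × 4.70 = 46.3 ft.
Tailwater y_tw = 45.8 ft: y_tw ≈ y₂, so the jump forms here.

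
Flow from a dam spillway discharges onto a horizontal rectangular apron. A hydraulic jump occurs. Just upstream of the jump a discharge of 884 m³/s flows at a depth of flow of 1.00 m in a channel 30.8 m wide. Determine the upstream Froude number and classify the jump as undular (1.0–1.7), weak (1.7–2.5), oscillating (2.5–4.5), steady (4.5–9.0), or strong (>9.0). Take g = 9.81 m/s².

q = Q/b = 884/30.8 = 28.7 m²/s; V₁ = q/y₁ = 28.7 m/s. Fr₁ = V₁/√(g·y₁) = 9.16.
Fr₁ = 9.16 lies in the strong range.

Fr₁ = 9.16; strong jump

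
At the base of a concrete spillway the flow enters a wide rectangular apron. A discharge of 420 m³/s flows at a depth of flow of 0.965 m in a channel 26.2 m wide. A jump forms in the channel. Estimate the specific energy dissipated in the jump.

ΔE = 7.85 m

q = Q/b = 420/26.2 = 16.0 m²/s; V₁ = q/y₁ = 16.6 m/s. Fr₁ = V₁/√(g·y₁) = 5.40.
Conjugate-depth relation: y₂/y₁ = ½[√(1 + 8Fr₁²) − 1] = ½[√234.2 − 1] = 7.15.
y₂ = 7.15 × 0.965 = 6.90 m.
V₂ = q/y₂ = 16.0/6.90 = 2.32 m/s. E₁ = y₁ + V₁²/2g = 15.0 m; E₂ = y₂ + V₂²/2g = 7.18 m. ΔE = E₁ − E₂ = 7.85 m.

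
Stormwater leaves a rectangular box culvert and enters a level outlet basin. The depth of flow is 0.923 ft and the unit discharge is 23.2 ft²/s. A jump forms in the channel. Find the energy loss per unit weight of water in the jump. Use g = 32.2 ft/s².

ΔE = 4.89 ft

V₁ = q/y₁ = 23.2/0.923 = 25.1 ft/s. Fr₁ = V₁/√(g·y₁) = 25.1/√(32.2×0.923) = 4.61.
Sequent-depth ratio: y₂/y₁ = ½[√(1 + 8Fr₁²) − 1] = ½[√171.1 − 1] = 6.04.
y₂ = 6.04 × 0.923 = 5.57 ft.
V₂ = q/y₂ = 23.2/5.57 = 4.16 ft/s. E₁ = y₁ + V₁²/2g = 10.7 ft; E₂ = y₂ + V₂²/2g = 5.84 ft. ΔE = E₁ − E₂ = 4.89 ft.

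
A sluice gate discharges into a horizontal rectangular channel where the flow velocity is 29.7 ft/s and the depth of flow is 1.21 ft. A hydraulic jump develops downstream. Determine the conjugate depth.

y₂ = 7.56 ft

Fr₁ = V₁/√(g·y₁) = 29.7/√(32.2×1.21) = 4.76.
From the momentum equation for a rectangular channel, y₂/y₁ = ½[√(1 + 8Fr₁²) − 1] = ½[√182.1 − 1] = 6.25.
y₂ = 6.25 × 1.21 = 7.56 ft.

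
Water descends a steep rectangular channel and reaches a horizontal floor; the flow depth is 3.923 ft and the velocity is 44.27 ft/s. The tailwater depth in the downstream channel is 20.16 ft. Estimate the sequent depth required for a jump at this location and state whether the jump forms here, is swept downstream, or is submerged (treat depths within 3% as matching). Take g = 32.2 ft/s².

y₂ = 19.98 ft; the jump forms here

Fr₁ = V₁/√(g·y₁) = 44.27/√(32.2×3.923) = 3.939.
From the momentum equation for a rectangular channel, y₂/y₁ = ½[√(1 + 8Fr₁²) − 1] = ½[√125.12 − 1] = 5.093.
y₂ = 5.093 × 3.923 = 19.98 ft.
Tailwater y_tw = 20.16 ft: y_tw ≈ y₂, so the jump forms here.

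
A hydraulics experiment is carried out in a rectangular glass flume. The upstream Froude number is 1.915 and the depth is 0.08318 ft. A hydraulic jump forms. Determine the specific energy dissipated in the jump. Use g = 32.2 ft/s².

Fr₁ = 1.915 (given).
Sequent-depth ratio: y₂/y₁ = ½[√(1 + 8Fr₁²) − 1] = ½[√30.338 − 1] = 2.254.
y₂ = 2.254 × 0.08318 = 0.1875 ft.
Head loss: ΔE = (y₂ − y₁)³/(4y₁y₂) = (0.1875 − 0.08318)³/(4×0.08318×0.1875) = 0.001135/0.06238 = 0.01819 ft.

ΔE = 0.01819 ft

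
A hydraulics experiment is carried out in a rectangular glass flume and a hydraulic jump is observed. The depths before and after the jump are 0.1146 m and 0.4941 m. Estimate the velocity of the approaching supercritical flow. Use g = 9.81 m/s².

For a rectangular channel the momentum equation gives q² = ½·g·y₁·y₂·(y₁ + y₂) = ½×9.81×0.1146×0.4941×0.6087 = 0.1691.
q = √0.1691 = 0.4112 m²/s.
V₁ = q/y₁ = 0.4112/0.1146 = 3.588 m/s.

V₁ = 3.588 m/s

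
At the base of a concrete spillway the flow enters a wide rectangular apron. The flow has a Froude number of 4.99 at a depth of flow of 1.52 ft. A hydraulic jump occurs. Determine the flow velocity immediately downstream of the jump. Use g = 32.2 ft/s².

Fr₁ = 4.99 (given).
By Bélanger, y₂/y₁ = ½[√(1 + 8Fr₁²) − 1] = ½[√200.2 − 1] = 6.57.
y₂ = 6.57 × 1.52 = 9.99 ft.
V₁ = Fr₁·√(g·y₁) = 4.99×√(32.2×1.52) = 34.9 ft/s; q = V₁·y₁ = 53.1 ft²/s.
V₂ = q/y₂ = 53.1/9.99 = 5.31 ft/s.

V₂ = 5.31 ft/s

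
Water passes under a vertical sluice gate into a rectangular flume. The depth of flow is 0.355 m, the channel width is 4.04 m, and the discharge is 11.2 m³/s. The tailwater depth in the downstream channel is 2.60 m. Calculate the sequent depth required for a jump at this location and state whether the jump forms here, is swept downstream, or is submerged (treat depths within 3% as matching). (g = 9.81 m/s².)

q = Q/b = 11.2/4.04 = 2.77 m²/s; V₁ = q/y₁ = 7.81 m/s. Fr₁ = V₁/√(g·y₁) = 4.18.
From the momentum equation for a rectangular channel, y₂/y₁ = ½[√(1 + 8Fr₁²) − 1] = ½[√141.1 − 1] = 5.44.
y₂ = 5.44 × 0.355 = 1.93 m.
Tailwater y_tw = 2.60 m: y_tw > y₂, so the jump is submerged.

y₂ = 1.93 m; the jump is submerged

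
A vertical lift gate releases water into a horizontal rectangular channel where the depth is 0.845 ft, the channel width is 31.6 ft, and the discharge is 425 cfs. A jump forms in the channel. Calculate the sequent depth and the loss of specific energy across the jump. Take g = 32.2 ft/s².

q = Q/b = 425/31.6 = 13.4 ft²/s; V₁ = q/y₁ = 15.9 ft/s. Fr₁ = V₁/√(g·y₁) = 3.05.
From the momentum equation for a rectangular channel, y₂/y₁ = ½[√(1 + 8Fr₁²) − 1] = ½[√75.48 − 1] = 3.84.
y₂ = 3.84 × 0.845 = 3.25 ft.
V₂ = q/y₂ = 13.4/3.25 = 4.14 ft/s. E₁ = y₁ + V₁²/2g = 4.78 ft; E₂ = y₂ + V₂²/2g = 3.51 ft. ΔE = E₁ − E₂ = 1.26 ft.

y₂ = 3.25 ft; ΔE = 1.26 ft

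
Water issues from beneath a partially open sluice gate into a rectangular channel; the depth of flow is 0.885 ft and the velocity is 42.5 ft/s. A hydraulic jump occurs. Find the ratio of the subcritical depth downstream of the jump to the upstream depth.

Fr₁ = V₁/√(g·y₁) = 42.5/√(32.2×0.885) = 7.96.
Bélanger equation: y₂/y₁ = ½[√(1 + 8Fr₁²) − 1] = ½[√508.1 − 1] = 10.8.

y₂/y₁ = 10.8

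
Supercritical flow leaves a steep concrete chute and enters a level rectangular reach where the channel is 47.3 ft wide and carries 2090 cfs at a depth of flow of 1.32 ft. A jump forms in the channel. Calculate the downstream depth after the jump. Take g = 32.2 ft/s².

q = Q/b = 2090/47.3 = 44.2 ft²/s; V₁ = q/y₁ = 33.5 ft/s. Fr₁ = V₁/√(g·y₁) = 5.13.
Sequent-depth ratio: y₂/y₁ = ½[√(1 + 8Fr₁²) − 1] = ½[√211.9 − 1] = 6.78.
y₂ = 6.78 × 1.32 = 8.95 ft.

y₂ = 8.95 ft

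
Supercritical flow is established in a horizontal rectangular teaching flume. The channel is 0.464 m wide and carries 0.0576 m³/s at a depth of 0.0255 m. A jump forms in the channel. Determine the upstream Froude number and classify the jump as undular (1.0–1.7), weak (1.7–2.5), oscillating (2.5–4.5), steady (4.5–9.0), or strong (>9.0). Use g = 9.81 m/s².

q = Q/b = 0.0576/0.464 = 0.124 m²/s; V₁ = q/y₁ = 4.87 m/s. Fr₁ = V₁/√(g·y₁) = 9.73.
Fr₁ = 9.73 lies in the strong range.

Fr₁ = 9.73; strong jump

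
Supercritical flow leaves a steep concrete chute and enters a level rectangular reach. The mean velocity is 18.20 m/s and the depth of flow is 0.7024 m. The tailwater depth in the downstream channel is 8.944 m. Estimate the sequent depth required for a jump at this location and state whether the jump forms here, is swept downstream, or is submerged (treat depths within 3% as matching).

Fr₁ = V₁/√(g·y₁) = 18.20/√(9.81×0.7024) = 6.933.
Conjugate-depth relation: y₂/y₁ = ½[√(1 + 8Fr₁²) − 1] = ½[√385.57 − 1] = 9.318.
y₂ = 9.318 × 0.7024 = 6.545 m.
Tailwater y_tw = 8.944 m: y_tw > y₂, so the jump is submerged.

y₂ = 6.545 m; the jump is submerged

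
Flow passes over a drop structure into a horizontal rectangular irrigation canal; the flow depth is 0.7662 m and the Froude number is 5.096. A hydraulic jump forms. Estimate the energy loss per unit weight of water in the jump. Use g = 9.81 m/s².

Fr₁ = 5.096 (given).
From the momentum equation for a rectangular channel, y₂/y₁ = ½[√(1 + 8Fr₁²) − 1] = ½[√208.75 − 1] = 6.724.
y₂ = 6.724 × 0.7662 = 5.152 m.
V₁ = Fr₁·√(g·y₁) = 5.096×√(9.81×0.7662) = 13.97 m/s; q = V₁·y₁ = 10.70 m²/s. V₂ = q/y₂ = 10.70/5.152 = 2.078 m/s. E₁ = y₁ + V₁²/2g = 10.72 m; E₂ = y₂ + V₂²/2g = 5.372 m. ΔE = E₁ − E₂ = 5.343 m.

ΔE = 5.343 m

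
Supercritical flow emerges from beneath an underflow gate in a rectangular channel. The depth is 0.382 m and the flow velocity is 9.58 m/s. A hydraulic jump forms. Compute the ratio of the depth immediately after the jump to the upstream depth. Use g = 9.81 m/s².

Fr₁ = V₁/√(g·y₁) = 9.58/√(9.81×0.382) = 4.95.
From the momentum equation for a rectangular channel, y₂/y₁ = ½[√(1 + 8Fr₁²) − 1] = ½[√196.9 − 1] = 6.52.

y₂/y₁ = 6.52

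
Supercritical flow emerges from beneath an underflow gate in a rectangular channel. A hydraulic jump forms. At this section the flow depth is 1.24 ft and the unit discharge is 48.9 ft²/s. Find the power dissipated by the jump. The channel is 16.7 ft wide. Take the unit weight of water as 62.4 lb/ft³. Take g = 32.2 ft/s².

V₁ = q/y₁ = 48.9/1.24 = 39.4 ft/s. Fr₁ = V₁/√(g·y₁) = 39.4/√(32.2×1.24) = 6.24.
Conjugate-depth relation: y₂/y₁ = ½[√(1 + 8Fr₁²) − 1] = ½[√312.6 − 1] = 8.34.
y₂ = 8.34 × 1.24 = 10.3 ft.
V₂ = q/y₂ = 48.9/10.3 = 4.73 ft/s. E₁ = y₁ + V₁²/2g = 25.4 ft; E₂ = y₂ + V₂²/2g = 10.7 ft. ΔE = E₁ − E₂ = 14.7 ft.
Q = q·b = 48.9 × 16.7 = 817 cfs. P = γ·Q·ΔE/550 = 62.4 × 817 × 14.7 / 550 = 1362 hp.

P = 1362 hp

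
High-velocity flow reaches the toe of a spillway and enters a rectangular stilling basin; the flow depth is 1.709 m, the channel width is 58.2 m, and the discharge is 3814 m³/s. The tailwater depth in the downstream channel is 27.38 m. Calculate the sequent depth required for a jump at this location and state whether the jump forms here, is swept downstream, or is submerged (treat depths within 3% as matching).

y₂ = 21.80 m; the jump is submerged

q = Q/b = 3814/58.2 = 65.53 m²/s; V₁ = q/y₁ = 38.35 m/s. Fr₁ = V₁/√(g·y₁) = 9.365.
Bélanger equation: y₂/y₁ = ½[√(1 + 8Fr₁²) − 1] = ½[√702.63 − 1] = 12.75.
y₂ = 12.75 × 1.709 = 21.80 m.
Tailwater y_tw = 27.38 m: y_tw > y₂, so the jump is submerged.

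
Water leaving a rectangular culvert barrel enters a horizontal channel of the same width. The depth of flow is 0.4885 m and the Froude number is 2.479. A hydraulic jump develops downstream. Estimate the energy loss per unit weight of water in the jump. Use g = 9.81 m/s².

ΔE = 0.3416 m

Fr₁ = 2.479 (given).
Bélanger equation: y₂/y₁ = ½[√(1 + 8Fr₁²) − 1] = ½[√50.164 − 1] = 3.041.
y₂ = 3.041 × 0.4885 = 1.486 m.
V₁ = Fr₁·√(g·y₁) = 2.479×√(9.81×0.4885) = 5.427 m/s; q = V₁·y₁ = 2.651 m²/s. V₂ = q/y₂ = 2.651/1.486 = 1.784 m/s. E₁ = y₁ + V₁²/2g = 1.990 m; E₂ = y₂ + V₂²/2g = 1.648 m. ΔE = E₁ − E₂ = 0.3416 m.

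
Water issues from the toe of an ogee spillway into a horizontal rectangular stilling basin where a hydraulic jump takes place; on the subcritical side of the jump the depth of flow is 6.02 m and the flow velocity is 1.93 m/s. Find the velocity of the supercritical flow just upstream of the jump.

Fr₂ = V₂/√(g·y₂) = 1.93/√(9.81×6.02) = 0.251.
The Bélanger relation is symmetric: y₁/y₂ = ½[√(1 + 8Fr₂²) − 1] = ½[√1.505 − 1] = 0.113.
y₁ = 0.113 × 6.02 = 0.682 m.
V₁ = q/y₁ = 11.6/0.682 = 17.0 m/s.

V₁ = 17.0 m/s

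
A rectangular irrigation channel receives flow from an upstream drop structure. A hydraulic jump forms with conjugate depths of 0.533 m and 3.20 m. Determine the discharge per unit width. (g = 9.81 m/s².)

For a rectangular channel the momentum equation gives q² = ½·g·y₁·y₂·(y₁ + y₂) = ½×9.81×0.533×3.20×3.73 = 31.2.
q = √31.2 = 5.59 m²/s.

q = 5.59 m²/s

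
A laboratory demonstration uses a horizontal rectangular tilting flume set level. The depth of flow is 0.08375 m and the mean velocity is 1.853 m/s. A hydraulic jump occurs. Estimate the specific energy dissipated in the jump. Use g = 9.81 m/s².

Fr₁ = V₁/√(g·y₁) = 1.853/√(9.81×0.08375) = 2.044.
By Bélanger, y₂/y₁ = ½[√(1 + 8Fr₁²) − 1] = ½[√34.434 − 1] = 2.434.
y₂ = 2.434 × 0.08375 = 0.2038 m.
Head loss: ΔE = (y₂ − y₁)³/(4y₁y₂) = (0.2038 − 0.08375)³/(4×0.08375×0.2038) = 0.001732/0.06829 = 0.02537 m.

ΔE = 0.02537 m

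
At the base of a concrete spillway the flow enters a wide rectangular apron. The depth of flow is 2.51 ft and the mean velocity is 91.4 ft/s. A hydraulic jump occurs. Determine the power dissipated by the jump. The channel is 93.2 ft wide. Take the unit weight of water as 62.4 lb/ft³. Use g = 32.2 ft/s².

Fr₁ = V₁/√(g·y₁) = 91.4/√(32.2×2.51) = 10.2.
From the momentum equation for a rectangular channel, y₂/y₁ = ½[√(1 + 8Fr₁²) − 1] = ½[√827.9 − 1] = 13.9.
y₂ = 13.9 × 2.51 = 34.9 ft.
Head loss: ΔE = (y₂ − y₁)³/(4y₁y₂) = (34.9 − 2.51)³/(4×2.51×34.9) = 33841/350 = 96.7 ft.
q = V₁·y₁ = 91.4 × 2.51 = 229 ft²/s. Q = q·b = 229 × 93.2 = 21381 cfs. P = γ·Q·ΔE/550 = 62.4 × 21381 × 96.7 / 550 = 234581 hp.

P = 234581 hp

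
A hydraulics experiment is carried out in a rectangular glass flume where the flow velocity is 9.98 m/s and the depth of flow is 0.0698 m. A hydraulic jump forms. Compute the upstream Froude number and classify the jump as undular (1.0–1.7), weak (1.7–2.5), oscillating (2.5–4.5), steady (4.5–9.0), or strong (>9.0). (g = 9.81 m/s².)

Fr₁ = V₁/√(g·y₁) = 9.98/√(9.81×0.0698) = 12.1.
Fr₁ = 12.1 lies in the strong range.

Fr₁ = 12.1; strong jump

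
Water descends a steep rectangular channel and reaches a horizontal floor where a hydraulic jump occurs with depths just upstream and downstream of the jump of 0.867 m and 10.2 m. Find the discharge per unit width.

q = 21.9 m²/s

For a rectangular channel the momentum equation gives q² = ½·g·y₁·y₂·(y₁ + y₂) = ½×9.81×0.867×10.2×11.1 = 480.
q = √480 = 21.9 m²/s.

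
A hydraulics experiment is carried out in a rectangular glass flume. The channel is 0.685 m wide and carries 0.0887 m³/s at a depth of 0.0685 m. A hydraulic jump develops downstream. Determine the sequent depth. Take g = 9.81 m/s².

q = Q/b = 0.0887/0.685 = 0.129 m²/s; V₁ = q/y₁ = 1.89 m/s. Fr₁ = V₁/√(g·y₁) = 2.31.
By Bélanger, y₂/y₁ = ½[√(1 + 8Fr₁²) − 1] = ½[√43.54 − 1] = 2.80.
y₂ = 2.80 × 0.0685 = 0.192 m.

y₂ = 0.192 m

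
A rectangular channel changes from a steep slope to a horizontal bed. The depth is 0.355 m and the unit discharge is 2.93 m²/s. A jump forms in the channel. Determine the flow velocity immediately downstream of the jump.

V₁ = q/y₁ = 2.93/0.355 = 8.25 m/s. Fr₁ = V₁/√(g·y₁) = 8.25/√(9.81×0.355) = 4.42.
From the momentum equation for a rectangular channel, y₂/y₁ = ½[√(1 + 8Fr₁²) − 1] = ½[√157.5 − 1] = 5.77.
y₂ = 5.77 × 0.355 = 2.05 m.
V₂ = q/y₂ = 2.93/2.05 = 1.43 m/s.

V₂ = 1.43 m/s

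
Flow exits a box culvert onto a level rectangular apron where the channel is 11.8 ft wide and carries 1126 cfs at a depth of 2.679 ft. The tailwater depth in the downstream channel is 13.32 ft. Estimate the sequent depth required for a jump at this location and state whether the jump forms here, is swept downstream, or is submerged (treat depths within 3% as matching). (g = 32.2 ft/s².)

q = Q/b = 1126/11.8 = 95.42 ft²/s; V₁ = q/y₁ = 35.62 ft/s. Fr₁ = V₁/√(g·y₁) = 3.835.
By Bélanger, y₂/y₁ = ½[√(1 + 8Fr₁²) − 1] = ½[√118.66 − 1] = 4.947.
y₂ = 4.947 × 2.679 = 13.25 ft.
Tailwater y_tw = 13.32 ft: y_tw ≈ y₂, so the jump forms here.

y₂ = 13.25 ft; the jump forms here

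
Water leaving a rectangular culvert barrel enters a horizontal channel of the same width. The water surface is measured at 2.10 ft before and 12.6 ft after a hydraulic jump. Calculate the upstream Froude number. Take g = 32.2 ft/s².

Fr₁ = 4.58

For a rectangular channel the momentum equation gives q² = ½·g·y₁·y₂·(y₁ + y₂) = ½×32.2×2.10×12.6×14.7 = 6262.
q = √6262 = 79.1 ft²/s.
V₁ = q/y₁ = 37.7 ft/s; Fr₁ = V₁/√(g·y₁) = 4.58.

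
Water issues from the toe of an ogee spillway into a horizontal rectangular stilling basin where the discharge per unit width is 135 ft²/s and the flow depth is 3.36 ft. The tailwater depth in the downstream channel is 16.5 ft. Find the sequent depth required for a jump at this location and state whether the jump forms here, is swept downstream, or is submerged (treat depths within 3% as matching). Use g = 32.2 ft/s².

V₁ = q/y₁ = 135/3.36 = 40.2 ft/s. Fr₁ = V₁/√(g·y₁) = 40.2/√(32.2×3.36) = 3.86.
Conjugate-depth relation: y₂/y₁ = ½[√(1 + 8Fr₁²) − 1] = ½[√120.4 − 1] = 4.99.
y₂ = 4.99 × 3.36 = 16.8 ft.
Tailwater y_tw = 16.5 ft: y_tw ≈ y₂, so the jump forms here.

y₂ = 16.8 ft; the jump forms here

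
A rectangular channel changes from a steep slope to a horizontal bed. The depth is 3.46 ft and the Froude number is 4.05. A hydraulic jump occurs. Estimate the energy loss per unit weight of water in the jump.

ΔE = 12.6 ft

Fr₁ = 4.05 (given).
Bélanger equation: y₂/y₁ = ½[√(1 + 8Fr₁²) − 1] = ½[√132.2 − 1] = 5.25.
y₂ = 5.25 × 3.46 = 18.2 ft.
V₁ = Fr₁·√(g·y₁) = 4.05×√(32.2×3.46) = 42.7 ft/s; q = V₁·y₁ = 148 ft²/s. V₂ = q/y₂ = 148/18.2 = 8.14 ft/s. E₁ = y₁ + V₁²/2g = 31.8 ft; E₂ = y₂ + V₂²/2g = 19.2 ft. ΔE = E₁ − E₂ = 12.6 ft.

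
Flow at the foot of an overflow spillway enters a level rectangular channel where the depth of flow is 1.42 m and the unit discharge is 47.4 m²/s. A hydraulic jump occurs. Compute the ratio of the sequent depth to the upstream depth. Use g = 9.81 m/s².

y₂/y₁ = 12.2

V₁ = q/y₁ = 47.4/1.42 = 33.4 m/s. Fr₁ = V₁/√(g·y₁) = 33.4/√(9.81×1.42) = 8.94.
Sequent-depth ratio: y₂/y₁ = ½[√(1 + 8Fr₁²) − 1] = ½[√640.9 − 1] = 12.2.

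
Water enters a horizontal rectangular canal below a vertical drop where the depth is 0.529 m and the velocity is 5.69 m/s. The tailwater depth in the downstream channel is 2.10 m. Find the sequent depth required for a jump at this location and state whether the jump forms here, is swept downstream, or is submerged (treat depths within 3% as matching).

Fr₁ = V₁/√(g·y₁) = 5.69/√(9.81×0.529) = 2.50.
Conjugate-depth relation: y₂/y₁ = ½[√(1 + 8Fr₁²) − 1] = ½[√50.91 − 1] = 3.07.
y₂ = 3.07 × 0.529 = 1.62 m.
Tailwater y_tw = 2.10 m: y_tw > y₂, so the jump is submerged.

y₂ = 1.62 m; the jump is submerged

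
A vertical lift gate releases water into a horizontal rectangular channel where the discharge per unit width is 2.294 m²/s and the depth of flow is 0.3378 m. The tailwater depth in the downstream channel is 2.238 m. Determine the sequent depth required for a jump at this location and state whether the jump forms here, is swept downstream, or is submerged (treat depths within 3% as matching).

V₁ = q/y₁ = 2.294/0.3378 = 6.791 m/s. Fr₁ = V₁/√(g·y₁) = 6.791/√(9.81×0.3378) = 3.731.
Conjugate-depth relation: y₂/y₁ = ½[√(1 + 8Fr₁²) − 1] = ½[√112.33 − 1] = 4.799.
y₂ = 4.799 × 0.3378 = 1.621 m.
Tailwater y_tw = 2.238 m: y_tw > y₂, so the jump is submerged.

y₂ = 1.621 m; the jump is submerged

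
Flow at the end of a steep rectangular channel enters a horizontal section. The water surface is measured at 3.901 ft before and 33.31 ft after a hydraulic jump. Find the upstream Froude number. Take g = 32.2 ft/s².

Fr₁ = 6.382

For a rectangular channel the momentum equation gives q² = ½·g·y₁·y₂·(y₁ + y₂) = ½×32.2×3.901×33.31×37.21 = 77848.
q = √77848 = 279.0 ft²/s.
V₁ = q/y₁ = 71.52 ft/s; Fr₁ = V₁/√(g·y₁) = 6.382.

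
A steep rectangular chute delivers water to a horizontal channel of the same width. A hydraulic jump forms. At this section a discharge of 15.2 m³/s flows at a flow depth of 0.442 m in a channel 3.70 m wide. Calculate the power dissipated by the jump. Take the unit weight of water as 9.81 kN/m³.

q = Q/b = 15.2/3.70 = 4.11 m²/s; V₁ = q/y₁ = 9.29 m/s. Fr₁ = V₁/√(g·y₁) = 4.46.
By Bélanger, y₂/y₁ = ½[√(1 + 8Fr₁²) − 1] = ½[√160.4 − 1] = 5.83.
y₂ = 5.83 × 0.442 = 2.58 m.
Head loss: ΔE = (y₂ − y₁)³/(4y₁y₂) = (2.58 − 0.442)³/(4×0.442×2.58) = 9.74/4.56 = 2.14 m.
P = γ·Q·ΔE = 9.81 × 15.2 × 2.14 = 319 kW.

P = 319 kW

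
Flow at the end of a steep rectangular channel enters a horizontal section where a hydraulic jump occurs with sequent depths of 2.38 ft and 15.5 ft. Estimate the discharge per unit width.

For a rectangular channel the momentum equation gives q² = ½·g·y₁·y₂·(y₁ + y₂) = ½×32.2×2.38×15.5×17.9 = 10619.
q = √10619 = 103 ft²/s.

q = 103 ft²/s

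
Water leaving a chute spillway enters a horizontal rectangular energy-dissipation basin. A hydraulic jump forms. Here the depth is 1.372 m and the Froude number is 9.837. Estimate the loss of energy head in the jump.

Fr₁ = 9.837 (given).
By Bélanger, y₂/y₁ = ½[√(1 + 8Fr₁²) − 1] = ½[√775.13 − 1] = 13.42.
y₂ = 13.42 × 1.372 = 18.41 m.
V₁ = Fr₁·√(g·y₁) = 9.837×√(9.81×1.372) = 36.09 m/s; q = V₁·y₁ = 49.51 m²/s. V₂ = q/y₂ = 49.51/18.41 = 2.689 m/s. E₁ = y₁ + V₁²/2g = 67.75 m; E₂ = y₂ + V₂²/2g = 18.78 m. ΔE = E₁ − E₂ = 48.97 m.

ΔE = 48.97 m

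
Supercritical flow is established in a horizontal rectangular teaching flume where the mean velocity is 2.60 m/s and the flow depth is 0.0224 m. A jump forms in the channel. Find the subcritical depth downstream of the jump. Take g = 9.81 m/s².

y₂ = 0.165 m

Fr₁ = V₁/√(g·y₁) = 2.60/√(9.81×0.0224) = 5.55.
Sequent-depth ratio: y₂/y₁ = ½[√(1 + 8Fr₁²) − 1] = ½[√247.1 − 1] = 7.36.
y₂ = 7.36 × 0.0224 = 0.165 m.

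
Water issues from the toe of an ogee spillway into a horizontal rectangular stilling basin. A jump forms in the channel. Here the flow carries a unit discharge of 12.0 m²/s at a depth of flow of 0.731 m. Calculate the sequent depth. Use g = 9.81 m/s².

y₂ = 5.98 m

V₁ = q/y₁ = 12.0/0.731 = 16.4 m/s. Fr₁ = V₁/√(g·y₁) = 16.4/√(9.81×0.731) = 6.13.
Conjugate-depth relation: y₂/y₁ = ½[√(1 + 8Fr₁²) − 1] = ½[√301.6 − 1] = 8.18.
y₂ = 8.18 × 0.731 = 5.98 m.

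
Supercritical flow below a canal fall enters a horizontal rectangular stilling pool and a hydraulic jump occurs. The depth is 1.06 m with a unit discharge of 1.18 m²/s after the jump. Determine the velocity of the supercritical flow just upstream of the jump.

V₂ = q/y₂ = 1.18/1.06 = 1.11 m/s; Fr₂ = V₂/√(g·y₂) = 0.345.
The Bélanger relation is symmetric: y₁/y₂ = ½[√(1 + 8Fr₂²) − 1] = ½[√1.953 − 1] = 0.199.
y₁ = 0.199 × 1.06 = 0.211 m.
V₁ = q/y₁ = 1.18/0.211 = 5.60 m/s.

V₁ = 5.60 m/s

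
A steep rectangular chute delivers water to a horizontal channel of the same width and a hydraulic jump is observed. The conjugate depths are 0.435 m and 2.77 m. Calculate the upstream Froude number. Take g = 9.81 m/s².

For a rectangular channel the momentum equation gives q² = ½·g·y₁·y₂·(y₁ + y₂) = ½×9.81×0.435×2.77×3.21 = 18.9.
q = √18.9 = 4.35 m²/s.
V₁ = q/y₁ = 10.0 m/s; Fr₁ = V₁/√(g·y₁) = 4.84.

Fr₁ = 4.84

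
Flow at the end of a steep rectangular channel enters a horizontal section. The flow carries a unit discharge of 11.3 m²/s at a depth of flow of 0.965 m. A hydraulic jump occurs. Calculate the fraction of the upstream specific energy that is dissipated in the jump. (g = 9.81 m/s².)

V₁ = q/y₁ = 11.3/0.965 = 11.7 m/s. Fr₁ = V₁/√(g·y₁) = 11.7/√(9.81×0.965) = 3.81.
Sequent-depth ratio: y₂/y₁ = ½[√(1 + 8Fr₁²) − 1] = ½[√116.9 − 1] = 4.91.
y₂ = 4.91 × 0.965 = 4.73 m.
E₁ = y₁ + V₁²/2g = 7.95 m. ΔE = (y₂ − y₁)³/(4y₁y₂) = 2.93 m. ΔE/E₁ = 2.93/7.95 = 0.368.

ΔE/E₁ = 0.368 (36.8%)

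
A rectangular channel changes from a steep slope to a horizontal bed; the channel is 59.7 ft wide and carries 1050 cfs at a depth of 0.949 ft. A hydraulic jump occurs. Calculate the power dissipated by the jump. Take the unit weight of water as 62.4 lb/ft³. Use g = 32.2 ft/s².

P = 231 hp

q = Q/b = 1050/59.7 = 17.6 ft²/s; V₁ = q/y₁ = 18.5 ft/s. Fr₁ = V₁/√(g·y₁) = 3.35.
Conjugate-depth relation: y₂/y₁ = ½[√(1 + 8Fr₁²) − 1] = ½[√90.92 − 1] = 4.27.
y₂ = 4.27 × 0.949 = 4.05 ft.
V₂ = q/y₂ = 17.6/4.05 = 4.34 ft/s. E₁ = y₁ + V₁²/2g = 6.28 ft; E₂ = y₂ + V₂²/2g = 4.34 ft. ΔE = E₁ − E₂ = 1.94 ft.
P = γ·Q·ΔE/550 = 62.4 × 1050 × 1.94 / 550 = 231 hp.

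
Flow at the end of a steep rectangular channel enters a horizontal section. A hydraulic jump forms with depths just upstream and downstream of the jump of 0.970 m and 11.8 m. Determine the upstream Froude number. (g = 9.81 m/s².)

For a rectangular channel the momentum equation gives q² = ½·g·y₁·y₂·(y₁ + y₂) = ½×9.81×0.970×11.8×12.8 = 717.
q = √717 = 26.8 m²/s.
V₁ = q/y₁ = 27.6 m/s; Fr₁ = V₁/√(g·y₁) = 8.95.

Fr₁ = 8.95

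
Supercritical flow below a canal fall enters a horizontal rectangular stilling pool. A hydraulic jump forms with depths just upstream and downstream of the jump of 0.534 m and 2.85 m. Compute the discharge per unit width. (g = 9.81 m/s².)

For a rectangular channel the momentum equation gives q² = ½·g·y₁·y₂·(y₁ + y₂) = ½×9.81×0.534×2.85×3.38 = 25.3.
q = √25.3 = 5.03 m²/s.

q = 5.03 m²/s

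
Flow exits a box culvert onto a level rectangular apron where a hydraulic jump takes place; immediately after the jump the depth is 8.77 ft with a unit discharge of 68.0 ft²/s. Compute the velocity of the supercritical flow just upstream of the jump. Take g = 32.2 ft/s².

V₁ = 24.1 ft/s

V₂ = q/y₂ = 68.0/8.77 = 7.75 ft/s; Fr₂ = V₂/√(g·y₂) = 0.461.
From the momentum equation (using Fr₂), y₁/y₂ = ½[√(1 + 8Fr₂²) − 1] = ½[√2.703 − 1] = 0.322.
y₁ = 0.322 × 8.77 = 2.82 ft.
V₁ = q/y₁ = 68.0/2.82 = 24.1 ft/s.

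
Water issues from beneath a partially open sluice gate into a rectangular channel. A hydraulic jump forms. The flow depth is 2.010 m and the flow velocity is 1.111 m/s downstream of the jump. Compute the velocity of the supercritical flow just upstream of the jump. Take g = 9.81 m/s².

Fr₂ = V₂/√(g·y₂) = 1.111/√(9.81×2.010) = 0.2502.
Since the conjugate-depth ratio holds either way, y₁/y₂ = ½[√(1 + 8Fr₂²) − 1] = ½[√1.5008 − 1] = 0.1125.
y₁ = 0.1125 × 2.010 = 0.2262 m.
V₁ = q/y₁ = 2.233/0.2262 = 9.873 m/s.

V₁ = 9.873 m/s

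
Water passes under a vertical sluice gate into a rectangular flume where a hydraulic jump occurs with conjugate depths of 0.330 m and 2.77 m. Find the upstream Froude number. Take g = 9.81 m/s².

For a rectangular channel the momentum equation gives q² = ½·g·y₁·y₂·(y₁ + y₂) = ½×9.81×0.330×2.77×3.10 = 13.9.
q = √13.9 = 3.73 m²/s.
V₁ = q/y₁ = 11.3 m/s; Fr₁ = V₁/√(g·y₁) = 6.28.

Fr₁ = 6.28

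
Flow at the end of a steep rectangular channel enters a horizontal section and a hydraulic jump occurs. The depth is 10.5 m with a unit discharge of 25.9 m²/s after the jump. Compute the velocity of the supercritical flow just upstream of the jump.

V₁ = 23.1 m/s

V₂ = q/y₂ = 25.9/10.5 = 2.47 m/s; Fr₂ = V₂/√(g·y₂) = 0.243.
Since the conjugate-depth ratio holds either way, y₁/y₂ = ½[√(1 + 8Fr₂²) − 1] = ½[√1.473 − 1] = 0.107.
y₁ = 0.107 × 10.5 = 1.12 m.
V₁ = q/y₁ = 25.9/1.12 = 23.1 m/s.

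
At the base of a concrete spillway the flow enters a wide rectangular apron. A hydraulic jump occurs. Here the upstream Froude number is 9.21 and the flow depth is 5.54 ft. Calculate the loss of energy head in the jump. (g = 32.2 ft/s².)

Fr₁ = 9.21 (given).
By Bélanger, y₂/y₁ = ½[√(1 + 8Fr₁²) − 1] = ½[√679.6 − 1] = 12.5.
y₂ = 12.5 × 5.54 = 69.4 ft.
Head loss: ΔE = (y₂ − y₁)³/(4y₁y₂) = (69.4 − 5.54)³/(4×5.54×69.4) = 260931/1539 = 170 ft.

ΔE = 170 ft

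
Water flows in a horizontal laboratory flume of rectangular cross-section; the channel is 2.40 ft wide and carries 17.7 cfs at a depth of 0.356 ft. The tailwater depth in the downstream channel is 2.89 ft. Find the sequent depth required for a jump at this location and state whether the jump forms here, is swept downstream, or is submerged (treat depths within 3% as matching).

y₂ = 2.91 ft; the jump forms here

q = Q/b = 17.7/2.40 = 7.38 ft²/s; V₁ = q/y₁ = 20.7 ft/s. Fr₁ = V₁/√(g·y₁) = 6.12.
Sequent-depth ratio: y₂/y₁ = ½[√(1 + 8Fr₁²) − 1] = ½[√300.5 − 1] = 8.17.
y₂ = 8.17 × 0.356 = 2.91 ft.
Tailwater y_tw = 2.89 ft: y_tw ≈ y₂, so the jump forms here.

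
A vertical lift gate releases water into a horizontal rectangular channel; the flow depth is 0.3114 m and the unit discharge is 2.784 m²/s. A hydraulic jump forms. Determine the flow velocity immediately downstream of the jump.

V₂ = 1.324 m/s

V₁ = q/y₁ = 2.784/0.3114 = 8.940 m/s. Fr₁ = V₁/√(g·y₁) = 8.940/√(9.81×0.3114) = 5.115.
Bélanger equation: y₂/y₁ = ½[√(1 + 8Fr₁²) − 1] = ½[√210.32 − 1] = 6.751.
y₂ = 6.751 × 0.3114 = 2.102 m.
V₂ = q/y₂ = 2.784/2.102 = 1.324 m/s.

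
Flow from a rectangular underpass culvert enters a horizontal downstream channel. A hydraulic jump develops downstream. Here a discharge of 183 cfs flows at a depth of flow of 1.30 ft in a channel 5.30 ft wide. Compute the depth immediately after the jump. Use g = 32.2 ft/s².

y₂ = 6.93 ft

q = Q/b = 183/5.30 = 34.5 ft²/s; V₁ = q/y₁ = 26.6 ft/s. Fr₁ = V₁/√(g·y₁) = 4.11.
Bélanger equation: y₂/y₁ = ½[√(1 + 8Fr₁²) − 1] = ½[√135.8 − 1] = 5.33.
y₂ = 5.33 × 1.30 = 6.93 ft.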